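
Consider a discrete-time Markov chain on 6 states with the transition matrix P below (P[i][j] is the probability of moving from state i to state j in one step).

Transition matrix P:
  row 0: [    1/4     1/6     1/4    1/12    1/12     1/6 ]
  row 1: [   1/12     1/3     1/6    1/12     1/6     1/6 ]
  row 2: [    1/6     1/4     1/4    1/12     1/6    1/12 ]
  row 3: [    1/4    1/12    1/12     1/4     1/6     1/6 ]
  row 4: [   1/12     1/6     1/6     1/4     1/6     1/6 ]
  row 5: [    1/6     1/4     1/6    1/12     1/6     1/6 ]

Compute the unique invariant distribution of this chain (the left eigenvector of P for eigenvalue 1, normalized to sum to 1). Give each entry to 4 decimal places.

π = [0.1597, 0.2205, 0.1845, 0.1307, 0.1534, 0.1513]

Balance equations π_j = Σ_i π_i·P[i][j]:
  π_0 = 1/4·π_0 + 1/12·π_1 + 1/6·π_2 + 1/4·π_3 + 1/12·π_4 + 1/6·π_5
  π_1 = 1/6·π_0 + 1/3·π_1 + 1/4·π_2 + 1/12·π_3 + 1/6·π_4 + 1/4·π_5
  π_2 = 1/4·π_0 + 1/6·π_1 + 1/4·π_2 + 1/12·π_3 + 1/6·π_4 + 1/6·π_5
  π_3 = 1/12·π_0 + 1/12·π_1 + 1/12·π_2 + 1/4·π_3 + 1/4·π_4 + 1/12·π_5
  π_4 = 1/12·π_0 + 1/6·π_1 + 1/6·π_2 + 1/6·π_3 + 1/6·π_4 + 1/6·π_5
  normalize: π_0 + π_1 + π_2 + π_3 + π_4 + π_5 = 1
Solving the linear system gives exactly π = [88/551, 243/1102, 1118/6061, 72/551, 169/1102, 917/6061].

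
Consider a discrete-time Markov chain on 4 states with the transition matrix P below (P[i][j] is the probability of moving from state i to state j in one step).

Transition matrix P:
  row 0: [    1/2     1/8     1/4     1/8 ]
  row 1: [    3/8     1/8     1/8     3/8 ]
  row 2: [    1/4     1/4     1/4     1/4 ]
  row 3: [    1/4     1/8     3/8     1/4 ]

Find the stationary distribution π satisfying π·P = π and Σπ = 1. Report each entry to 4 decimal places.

Balance equations π_j = Σ_i π_i·P[i][j]:
  π_0 = 1/2·π_0 + 3/8·π_1 + 1/4·π_2 + 1/4·π_3
  π_1 = 1/8·π_0 + 1/8·π_1 + 1/4·π_2 + 1/8·π_3
  π_2 = 1/4·π_0 + 1/8·π_1 + 1/4·π_2 + 3/8·π_3
  normalize: π_0 + π_1 + π_2 + π_3 = 1
Solving the linear system gives exactly π = [32/89, 14/89, 23/89, 20/89].

π = [0.3596, 0.1573, 0.2584, 0.2247]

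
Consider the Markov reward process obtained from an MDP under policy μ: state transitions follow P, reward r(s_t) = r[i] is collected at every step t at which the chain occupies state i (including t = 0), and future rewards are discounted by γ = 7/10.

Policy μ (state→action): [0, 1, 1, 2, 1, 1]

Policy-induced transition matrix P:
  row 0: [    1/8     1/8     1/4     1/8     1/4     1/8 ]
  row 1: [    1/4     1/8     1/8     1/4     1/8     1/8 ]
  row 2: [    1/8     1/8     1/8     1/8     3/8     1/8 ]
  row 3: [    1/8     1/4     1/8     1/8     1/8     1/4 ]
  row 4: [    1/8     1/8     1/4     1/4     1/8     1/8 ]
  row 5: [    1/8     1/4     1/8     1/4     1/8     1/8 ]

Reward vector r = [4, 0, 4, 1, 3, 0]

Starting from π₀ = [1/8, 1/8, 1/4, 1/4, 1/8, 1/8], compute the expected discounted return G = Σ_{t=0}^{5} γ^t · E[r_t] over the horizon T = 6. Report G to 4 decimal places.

G = 5.9754

t=0: π = [0.1250, 0.1250, 0.2500, 0.2500, 0.1250, 0.1250], E[r] = 2.1250, γ^t·E[r] = 2.125000, running G = 2.125000
t=1: π = [0.1406, 0.1719, 0.1563, 0.1719, 0.2031, 0.1563], E[r] = 1.9688, γ^t·E[r] = 1.378125, running G = 3.503125
t=2: π = [0.1465, 0.1660, 0.1680, 0.1914, 0.1816, 0.1465], E[r] = 1.9941, γ^t·E[r] = 0.977129, running G = 4.480254
t=3: π = [0.1458, 0.1672, 0.1660, 0.1868, 0.1853, 0.1489], E[r] = 1.9897, γ^t·E[r] = 0.682483, running G = 5.162737
t=4: π = [0.1459, 0.1670, 0.1664, 0.1877, 0.1847, 0.1483], E[r] = 1.9910, γ^t·E[r] = 0.478038, running G = 5.640775
t=5: π = [0.1459, 0.1670, 0.1663, 0.1875, 0.1848, 0.1485], E[r] = 1.9908, γ^t·E[r] = 0.334594, running G = 5.975369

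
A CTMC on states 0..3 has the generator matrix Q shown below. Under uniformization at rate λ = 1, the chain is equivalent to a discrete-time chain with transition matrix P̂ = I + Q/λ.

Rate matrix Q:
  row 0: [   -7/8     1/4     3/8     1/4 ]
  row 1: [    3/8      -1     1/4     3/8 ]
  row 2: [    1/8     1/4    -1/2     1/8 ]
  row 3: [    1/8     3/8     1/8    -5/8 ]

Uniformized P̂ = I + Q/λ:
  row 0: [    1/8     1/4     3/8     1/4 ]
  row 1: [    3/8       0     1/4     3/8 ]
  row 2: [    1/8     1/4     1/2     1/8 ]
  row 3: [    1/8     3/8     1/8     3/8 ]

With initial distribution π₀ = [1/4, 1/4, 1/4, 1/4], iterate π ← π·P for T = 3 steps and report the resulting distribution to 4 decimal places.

t=0: π = [0.2500, 0.2500, 0.2500, 0.2500]
t=1: π = [0.1875, 0.2188, 0.3125, 0.2813]
t=2: π = [0.1797, 0.2305, 0.3164, 0.2734]
t=3: π = [0.1826, 0.2266, 0.3174, 0.2734]

π = [0.1826, 0.2266, 0.3174, 0.2734]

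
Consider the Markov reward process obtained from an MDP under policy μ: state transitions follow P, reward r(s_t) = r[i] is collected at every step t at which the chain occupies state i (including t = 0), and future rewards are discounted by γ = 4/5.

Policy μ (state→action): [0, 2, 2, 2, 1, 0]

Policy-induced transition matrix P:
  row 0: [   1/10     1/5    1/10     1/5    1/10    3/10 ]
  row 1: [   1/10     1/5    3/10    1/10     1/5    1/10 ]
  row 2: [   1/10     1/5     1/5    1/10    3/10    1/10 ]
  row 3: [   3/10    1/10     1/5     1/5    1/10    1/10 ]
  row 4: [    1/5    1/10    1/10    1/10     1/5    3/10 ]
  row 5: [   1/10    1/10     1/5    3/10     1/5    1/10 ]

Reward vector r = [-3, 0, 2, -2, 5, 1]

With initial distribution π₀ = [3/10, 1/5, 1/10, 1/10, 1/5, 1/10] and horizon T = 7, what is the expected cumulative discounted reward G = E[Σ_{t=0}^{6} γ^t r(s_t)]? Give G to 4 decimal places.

G = 2.1772

t=0: π = [0.3000, 0.2000, 0.1000, 0.1000, 0.2000, 0.1000], E[r] = 0.2000, γ^t·E[r] = 0.200000, running G = 0.200000
t=1: π = [0.1400, 0.1600, 0.1700, 0.1600, 0.1700, 0.2000], E[r] = 0.6500, γ^t·E[r] = 0.520000, running G = 0.720000
t=2: π = [0.1490, 0.1470, 0.1850, 0.1700, 0.1870, 0.1620], E[r] = 0.6800, γ^t·E[r] = 0.435200, running G = 1.155200
t=3: π = [0.1527, 0.1481, 0.1811, 0.1643, 0.1866, 0.1672], E[r] = 0.6757, γ^t·E[r] = 0.345958, running G = 1.501158
t=4: π = [0.1515, 0.1482, 0.1809, 0.1651, 0.1864, 0.1679], E[r] = 0.6768, γ^t·E[r] = 0.277230, running G = 1.778388
t=5: π = [0.1517, 0.1481, 0.1810, 0.1652, 0.1864, 0.1676], E[r] = 0.6763, γ^t·E[r] = 0.221599, running G = 1.999986
t=6: π = [0.1517, 0.1481, 0.1810, 0.1652, 0.1864, 0.1676], E[r] = 0.6762, γ^t·E[r] = 0.177258, running G = 2.177245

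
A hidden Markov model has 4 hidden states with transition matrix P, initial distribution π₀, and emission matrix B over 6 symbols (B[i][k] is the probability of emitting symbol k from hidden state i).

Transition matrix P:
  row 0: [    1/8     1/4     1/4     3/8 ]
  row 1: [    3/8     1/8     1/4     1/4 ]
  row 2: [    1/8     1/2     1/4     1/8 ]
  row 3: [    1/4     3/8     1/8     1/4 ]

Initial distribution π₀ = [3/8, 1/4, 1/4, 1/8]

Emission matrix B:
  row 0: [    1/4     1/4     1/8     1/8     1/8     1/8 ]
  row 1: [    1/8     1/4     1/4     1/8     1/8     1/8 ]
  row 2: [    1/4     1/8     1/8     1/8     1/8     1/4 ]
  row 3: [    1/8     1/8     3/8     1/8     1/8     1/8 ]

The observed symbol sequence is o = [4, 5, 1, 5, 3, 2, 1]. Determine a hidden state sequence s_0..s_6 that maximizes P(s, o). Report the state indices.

path = [0, 2, 1, 2, 1, 3, 1]

t=0: δ = [4.688e-02, 3.125e-02, 3.125e-02, 1.562e-02]  (obs o_0=4)
t=1: δ = [1.465e-03, 1.953e-03, 2.930e-03, 2.197e-03]  ψ = [1, 2, 0, 0]  (obs o_1=5)
t=2: δ = [1.831e-04, 3.662e-04, 9.155e-05, 6.866e-05]  ψ = [1, 2, 2, 0]  (obs o_2=1)
t=3: δ = [1.717e-05, 5.722e-06, 2.289e-05, 1.144e-05]  ψ = [1, 0, 1, 1]  (obs o_3=5)
t=4: δ = [3.576e-07, 1.431e-06, 7.153e-07, 8.047e-07]  ψ = [2, 2, 2, 0]  (obs o_4=3)
t=5: δ = [6.706e-08, 8.941e-08, 4.470e-08, 1.341e-07]  ψ = [1, 2, 1, 1]  (obs o_5=2)
t=6: δ = [8.382e-09, 1.257e-08, 2.794e-09, 4.191e-09]  ψ = [1, 3, 1, 3]  (obs o_6=1)
backtrack: best end state = 1; path = [0, 2, 1, 2, 1, 3, 1]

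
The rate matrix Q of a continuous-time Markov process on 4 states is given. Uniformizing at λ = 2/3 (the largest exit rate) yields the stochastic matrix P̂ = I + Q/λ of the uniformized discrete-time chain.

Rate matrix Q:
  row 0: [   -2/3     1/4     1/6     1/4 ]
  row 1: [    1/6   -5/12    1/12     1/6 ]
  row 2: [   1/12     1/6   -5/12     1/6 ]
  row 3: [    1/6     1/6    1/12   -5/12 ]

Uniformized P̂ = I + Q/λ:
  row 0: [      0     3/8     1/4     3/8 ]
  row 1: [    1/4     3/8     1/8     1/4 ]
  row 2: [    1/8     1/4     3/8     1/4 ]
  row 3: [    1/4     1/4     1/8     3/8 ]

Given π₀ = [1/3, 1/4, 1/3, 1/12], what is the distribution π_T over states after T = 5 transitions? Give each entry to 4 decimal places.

t=0: π = [0.3333, 0.2500, 0.3333, 0.0833]
t=1: π = [0.1250, 0.3229, 0.2500, 0.3021]
t=2: π = [0.1875, 0.3060, 0.2031, 0.3034]
t=3: π = [0.1777, 0.3117, 0.1992, 0.3114]
t=4: π = [0.1807, 0.3112, 0.1970, 0.3111]
t=5: π = [0.1802, 0.3115, 0.1968, 0.3115]

π = [0.1802, 0.3115, 0.1968, 0.3115]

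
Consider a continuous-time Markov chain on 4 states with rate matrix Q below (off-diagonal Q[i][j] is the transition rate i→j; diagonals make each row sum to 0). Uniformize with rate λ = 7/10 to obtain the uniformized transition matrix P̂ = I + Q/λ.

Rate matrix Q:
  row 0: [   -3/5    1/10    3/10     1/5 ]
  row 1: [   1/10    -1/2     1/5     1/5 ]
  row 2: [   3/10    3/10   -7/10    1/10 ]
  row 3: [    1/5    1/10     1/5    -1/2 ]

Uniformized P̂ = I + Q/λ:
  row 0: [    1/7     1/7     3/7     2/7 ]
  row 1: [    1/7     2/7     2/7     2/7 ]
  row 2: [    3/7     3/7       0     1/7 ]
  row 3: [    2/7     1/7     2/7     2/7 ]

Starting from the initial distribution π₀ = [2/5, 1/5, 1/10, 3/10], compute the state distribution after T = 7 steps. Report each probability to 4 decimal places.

π = [0.2498, 0.2499, 0.2503, 0.2501]

t=0: π = [0.4000, 0.2000, 0.1000, 0.3000]
t=1: π = [0.2143, 0.2000, 0.3143, 0.2714]
t=2: π = [0.2714, 0.2612, 0.2265, 0.2408]
t=3: π = [0.2420, 0.2449, 0.2598, 0.2534]
t=4: π = [0.2533, 0.2521, 0.2461, 0.2486]
t=5: π = [0.2487, 0.2492, 0.2516, 0.2506]
t=6: π = [0.2505, 0.2503, 0.2494, 0.2498]
t=7: π = [0.2498, 0.2499, 0.2503, 0.2501]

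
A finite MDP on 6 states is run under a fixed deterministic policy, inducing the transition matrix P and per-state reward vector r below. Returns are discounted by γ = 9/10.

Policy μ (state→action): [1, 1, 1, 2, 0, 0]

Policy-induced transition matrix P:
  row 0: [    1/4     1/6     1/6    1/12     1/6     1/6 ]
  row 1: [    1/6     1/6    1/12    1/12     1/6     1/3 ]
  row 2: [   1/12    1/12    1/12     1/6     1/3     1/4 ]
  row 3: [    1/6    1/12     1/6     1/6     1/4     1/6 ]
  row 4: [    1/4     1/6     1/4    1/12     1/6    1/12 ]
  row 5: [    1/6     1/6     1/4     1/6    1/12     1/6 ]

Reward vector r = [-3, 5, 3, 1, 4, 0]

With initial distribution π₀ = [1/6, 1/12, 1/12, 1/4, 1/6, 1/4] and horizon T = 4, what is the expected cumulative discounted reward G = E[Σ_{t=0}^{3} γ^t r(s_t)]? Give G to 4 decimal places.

G = 4.8808

t=0: π = [0.1667, 0.0833, 0.0833, 0.2500, 0.1667, 0.2500], E[r] = 1.0833, γ^t·E[r] = 1.083333, running G = 1.083333
t=1: π = [0.1875, 0.1389, 0.1875, 0.1319, 0.1806, 0.1736], E[r] = 1.5486, γ^t·E[r] = 1.393750, running G = 2.477083
t=2: π = [0.1817, 0.1400, 0.1690, 0.1244, 0.1944, 0.1904], E[r] = 1.5642, γ^t·E[r] = 1.267031, running G = 3.744115
t=3: π = [0.1839, 0.1422, 0.1730, 0.1236, 0.1893, 0.1879], E[r] = 1.5592, γ^t·E[r] = 1.136672, running G = 4.880786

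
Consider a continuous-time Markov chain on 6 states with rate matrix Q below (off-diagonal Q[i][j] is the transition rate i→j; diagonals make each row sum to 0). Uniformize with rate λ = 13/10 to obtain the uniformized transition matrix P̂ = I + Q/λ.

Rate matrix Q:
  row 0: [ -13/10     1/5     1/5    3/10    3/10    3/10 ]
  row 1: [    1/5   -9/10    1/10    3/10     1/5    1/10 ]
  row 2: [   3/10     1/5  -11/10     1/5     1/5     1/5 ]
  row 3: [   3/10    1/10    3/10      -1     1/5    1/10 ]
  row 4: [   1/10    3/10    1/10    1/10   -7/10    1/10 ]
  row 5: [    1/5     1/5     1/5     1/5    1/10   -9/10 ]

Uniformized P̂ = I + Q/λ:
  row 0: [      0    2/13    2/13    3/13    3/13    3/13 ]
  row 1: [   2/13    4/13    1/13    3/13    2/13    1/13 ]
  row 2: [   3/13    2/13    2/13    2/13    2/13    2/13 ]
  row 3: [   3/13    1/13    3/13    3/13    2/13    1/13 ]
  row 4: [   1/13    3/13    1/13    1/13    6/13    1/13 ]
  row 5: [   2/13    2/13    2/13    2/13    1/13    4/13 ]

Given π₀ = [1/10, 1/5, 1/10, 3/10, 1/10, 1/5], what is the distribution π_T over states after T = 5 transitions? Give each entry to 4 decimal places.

t=0: π = [0.1000, 0.2000, 0.1000, 0.3000, 0.1000, 0.2000]
t=1: π = [0.1615, 0.1692, 0.1538, 0.1923, 0.1769, 0.1462]
t=2: π = [0.1420, 0.1787, 0.1420, 0.1805, 0.2095, 0.1473]
t=3: π = [0.1407, 0.1836, 0.1379, 0.1763, 0.2179, 0.1437]
t=4: π = [0.1396, 0.1853, 0.1365, 0.1756, 0.2207, 0.1423]
t=5: π = [0.1394, 0.1858, 0.1361, 0.1754, 0.2215, 0.1417]

π = [0.1394, 0.1858, 0.1361, 0.1754, 0.2215, 0.1417]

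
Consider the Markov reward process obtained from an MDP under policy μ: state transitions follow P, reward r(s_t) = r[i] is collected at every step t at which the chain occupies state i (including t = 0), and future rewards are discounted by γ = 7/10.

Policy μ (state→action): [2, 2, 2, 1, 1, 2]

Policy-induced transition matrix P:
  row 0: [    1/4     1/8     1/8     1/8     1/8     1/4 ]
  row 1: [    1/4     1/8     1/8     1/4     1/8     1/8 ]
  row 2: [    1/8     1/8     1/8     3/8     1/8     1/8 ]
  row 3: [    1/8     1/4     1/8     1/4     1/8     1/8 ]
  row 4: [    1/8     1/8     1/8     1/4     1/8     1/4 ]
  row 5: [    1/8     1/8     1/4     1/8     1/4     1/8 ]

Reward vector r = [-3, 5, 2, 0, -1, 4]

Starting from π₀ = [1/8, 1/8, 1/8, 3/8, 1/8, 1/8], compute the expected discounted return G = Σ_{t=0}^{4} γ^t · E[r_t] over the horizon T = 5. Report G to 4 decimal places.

G = 2.8327

t=0: π = [0.1250, 0.1250, 0.1250, 0.3750, 0.1250, 0.1250], E[r] = 0.8750, γ^t·E[r] = 0.875000, running G = 0.875000
t=1: π = [0.1563, 0.1719, 0.1406, 0.2344, 0.1406, 0.1563], E[r] = 1.1563, γ^t·E[r] = 0.809375, running G = 1.684375
t=2: π = [0.1660, 0.1543, 0.1445, 0.2285, 0.1445, 0.1621], E[r] = 1.0664, γ^t·E[r] = 0.522539, running G = 2.206914
t=3: π = [0.1650, 0.1536, 0.1453, 0.2271, 0.1453, 0.1638], E[r] = 1.0732, γ^t·E[r] = 0.368122, running G = 2.575036
t=4: π = [0.1648, 0.1534, 0.1455, 0.2271, 0.1455, 0.1638], E[r] = 1.0731, γ^t·E[r] = 0.257641, running G = 2.832678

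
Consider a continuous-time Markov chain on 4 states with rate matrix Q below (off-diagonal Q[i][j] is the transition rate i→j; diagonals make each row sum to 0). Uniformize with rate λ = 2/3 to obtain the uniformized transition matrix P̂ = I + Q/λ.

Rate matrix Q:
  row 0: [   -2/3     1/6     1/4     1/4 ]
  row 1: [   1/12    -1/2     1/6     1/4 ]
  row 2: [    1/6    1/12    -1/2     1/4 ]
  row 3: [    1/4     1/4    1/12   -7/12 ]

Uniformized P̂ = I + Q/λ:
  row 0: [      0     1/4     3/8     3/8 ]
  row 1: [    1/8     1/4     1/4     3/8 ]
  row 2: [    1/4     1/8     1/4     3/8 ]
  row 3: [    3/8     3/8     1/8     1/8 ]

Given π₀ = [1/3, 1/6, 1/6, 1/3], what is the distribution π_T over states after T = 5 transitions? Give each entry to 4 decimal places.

t=0: π = [0.3333, 0.1667, 0.1667, 0.3333]
t=1: π = [0.1875, 0.2708, 0.2500, 0.2917]
t=2: π = [0.2057, 0.2552, 0.2370, 0.3021]
t=3: π = [0.2044, 0.2581, 0.2380, 0.2995]
t=4: π = [0.2041, 0.2577, 0.2381, 0.3001]
t=5: π = [0.2043, 0.2578, 0.2380, 0.3000]

π = [0.2043, 0.2578, 0.2380, 0.3000]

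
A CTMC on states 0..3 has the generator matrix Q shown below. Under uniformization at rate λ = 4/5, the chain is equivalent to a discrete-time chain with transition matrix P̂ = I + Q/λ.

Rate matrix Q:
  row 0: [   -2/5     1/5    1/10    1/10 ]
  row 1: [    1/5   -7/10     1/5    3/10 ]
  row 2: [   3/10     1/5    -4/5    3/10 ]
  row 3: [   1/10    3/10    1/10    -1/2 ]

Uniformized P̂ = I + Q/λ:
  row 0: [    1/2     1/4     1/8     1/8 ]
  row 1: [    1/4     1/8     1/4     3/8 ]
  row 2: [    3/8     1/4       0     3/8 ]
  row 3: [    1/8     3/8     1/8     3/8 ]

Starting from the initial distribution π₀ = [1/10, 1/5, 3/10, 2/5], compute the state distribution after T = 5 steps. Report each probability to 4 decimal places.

t=0: π = [0.1000, 0.2000, 0.3000, 0.4000]
t=1: π = [0.2625, 0.2750, 0.1125, 0.3500]
t=2: π = [0.2859, 0.2594, 0.1453, 0.3094]
t=3: π = [0.3010, 0.2563, 0.1393, 0.3035]
t=4: π = [0.3047, 0.2559, 0.1396, 0.2998]
t=5: π = [0.3062, 0.2555, 0.1395, 0.2988]

π = [0.3062, 0.2555, 0.1395, 0.2988]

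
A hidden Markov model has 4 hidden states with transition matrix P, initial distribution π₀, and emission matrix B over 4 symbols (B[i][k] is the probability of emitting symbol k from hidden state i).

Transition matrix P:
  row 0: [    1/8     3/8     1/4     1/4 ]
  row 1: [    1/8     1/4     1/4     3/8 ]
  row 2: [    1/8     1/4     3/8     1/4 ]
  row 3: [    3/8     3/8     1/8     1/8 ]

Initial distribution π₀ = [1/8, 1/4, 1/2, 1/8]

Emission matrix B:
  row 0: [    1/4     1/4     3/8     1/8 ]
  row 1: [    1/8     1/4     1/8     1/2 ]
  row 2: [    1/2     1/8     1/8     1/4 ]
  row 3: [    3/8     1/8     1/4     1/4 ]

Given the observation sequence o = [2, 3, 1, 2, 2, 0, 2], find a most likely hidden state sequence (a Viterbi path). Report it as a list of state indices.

path = [0, 1, 1, 3, 0, 3, 0]

t=0: δ = [4.688e-02, 3.125e-02, 6.250e-02, 3.125e-02]  (obs o_0=2)
t=1: δ = [1.465e-03, 8.789e-03, 5.859e-03, 3.906e-03]  ψ = [3, 0, 2, 2]  (obs o_1=3)
t=2: δ = [3.662e-04, 5.493e-04, 2.747e-04, 4.120e-04]  ψ = [3, 1, 1, 1]  (obs o_2=1)
t=3: δ = [5.794e-05, 1.931e-05, 1.717e-05, 5.150e-05]  ψ = [3, 3, 1, 1]  (obs o_3=2)
t=4: δ = [7.242e-06, 2.716e-06, 1.810e-06, 3.621e-06]  ψ = [3, 0, 0, 0]  (obs o_4=2)
t=5: δ = [3.395e-07, 3.395e-07, 9.052e-07, 6.789e-07]  ψ = [3, 0, 0, 0]  (obs o_5=0)
t=6: δ = [9.548e-08, 3.183e-08, 4.243e-08, 5.658e-08]  ψ = [3, 3, 2, 2]  (obs o_6=2)
backtrack: best end state = 0; path = [0, 1, 1, 3, 0, 3, 0]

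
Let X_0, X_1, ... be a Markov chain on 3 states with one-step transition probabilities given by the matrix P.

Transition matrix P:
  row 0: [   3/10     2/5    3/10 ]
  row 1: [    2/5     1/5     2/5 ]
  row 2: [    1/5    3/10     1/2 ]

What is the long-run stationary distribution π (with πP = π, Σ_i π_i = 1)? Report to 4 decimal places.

π = [0.2887, 0.2990, 0.4124]

Balance equations π_j = Σ_i π_i·P[i][j]:
  π_0 = 3/10·π_0 + 2/5·π_1 + 1/5·π_2
  π_1 = 2/5·π_0 + 1/5·π_1 + 3/10·π_2
  normalize: π_0 + π_1 + π_2 = 1
Solving the linear system gives exactly π = [28/97, 29/97, 40/97].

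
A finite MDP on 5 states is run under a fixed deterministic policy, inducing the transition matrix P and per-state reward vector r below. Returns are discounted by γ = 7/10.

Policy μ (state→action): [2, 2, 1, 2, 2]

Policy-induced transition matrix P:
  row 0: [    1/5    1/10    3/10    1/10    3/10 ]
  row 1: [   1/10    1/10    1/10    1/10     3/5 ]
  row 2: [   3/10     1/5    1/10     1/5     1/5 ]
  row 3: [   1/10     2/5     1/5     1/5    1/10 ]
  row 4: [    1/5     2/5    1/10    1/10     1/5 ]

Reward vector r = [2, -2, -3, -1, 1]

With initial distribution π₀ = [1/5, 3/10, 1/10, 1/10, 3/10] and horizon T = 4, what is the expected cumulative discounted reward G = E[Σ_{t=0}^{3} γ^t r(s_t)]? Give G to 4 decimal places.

t=0: π = [0.2000, 0.3000, 0.1000, 0.1000, 0.3000], E[r] = -0.3000, γ^t·E[r] = -0.300000, running G = -0.300000
t=1: π = [0.1700, 0.2300, 0.1500, 0.1200, 0.3300], E[r] = -0.3600, γ^t·E[r] = -0.252000, running G = -0.552000
t=2: π = [0.1800, 0.2500, 0.1460, 0.1270, 0.2970], E[r] = -0.4080, γ^t·E[r] = -0.199920, running G = -0.751920
t=3: π = [0.1769, 0.2418, 0.1487, 0.1273, 0.3053], E[r] = -0.3979, γ^t·E[r] = -0.136480, running G = -0.888400

G = -0.8884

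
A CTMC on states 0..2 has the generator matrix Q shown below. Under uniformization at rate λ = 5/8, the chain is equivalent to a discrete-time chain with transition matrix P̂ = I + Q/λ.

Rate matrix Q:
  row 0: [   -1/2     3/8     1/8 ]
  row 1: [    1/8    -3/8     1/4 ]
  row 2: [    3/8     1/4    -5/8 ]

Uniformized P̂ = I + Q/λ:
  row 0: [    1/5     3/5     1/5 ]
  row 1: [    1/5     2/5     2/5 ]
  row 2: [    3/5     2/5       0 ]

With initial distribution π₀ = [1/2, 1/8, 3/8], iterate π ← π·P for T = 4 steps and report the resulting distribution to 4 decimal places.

π = [0.2960, 0.4616, 0.2424]

t=0: π = [0.5000, 0.1250, 0.3750]
t=1: π = [0.3500, 0.5000, 0.1500]
t=2: π = [0.2600, 0.4700, 0.2700]
t=3: π = [0.3080, 0.4520, 0.2400]
t=4: π = [0.2960, 0.4616, 0.2424]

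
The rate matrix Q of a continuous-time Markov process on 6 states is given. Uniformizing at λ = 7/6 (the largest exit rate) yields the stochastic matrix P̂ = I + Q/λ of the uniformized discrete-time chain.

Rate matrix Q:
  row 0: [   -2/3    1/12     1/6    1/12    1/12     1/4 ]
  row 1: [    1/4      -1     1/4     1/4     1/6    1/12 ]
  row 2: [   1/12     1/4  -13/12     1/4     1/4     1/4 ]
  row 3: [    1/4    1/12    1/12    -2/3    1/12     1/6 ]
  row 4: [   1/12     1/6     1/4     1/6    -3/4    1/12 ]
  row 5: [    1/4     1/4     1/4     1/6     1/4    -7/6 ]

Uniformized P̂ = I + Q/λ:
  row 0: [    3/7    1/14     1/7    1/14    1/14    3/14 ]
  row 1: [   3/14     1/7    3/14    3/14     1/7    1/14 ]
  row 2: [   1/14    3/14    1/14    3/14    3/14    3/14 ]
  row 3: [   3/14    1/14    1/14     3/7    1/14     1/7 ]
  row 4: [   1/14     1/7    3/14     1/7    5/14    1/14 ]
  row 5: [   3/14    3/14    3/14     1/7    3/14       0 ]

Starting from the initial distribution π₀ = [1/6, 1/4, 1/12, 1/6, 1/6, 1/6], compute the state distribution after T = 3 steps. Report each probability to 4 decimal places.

π = [0.2145, 0.1329, 0.1487, 0.2068, 0.1692, 0.1279]

t=0: π = [0.1667, 0.2500, 0.0833, 0.1667, 0.1667, 0.1667]
t=1: π = [0.2143, 0.1369, 0.1667, 0.2024, 0.1726, 0.1071]
t=2: π = [0.2117, 0.1327, 0.1463, 0.2071, 0.1696, 0.1327]
t=3: π = [0.2145, 0.1329, 0.1487, 0.2068, 0.1692, 0.1279]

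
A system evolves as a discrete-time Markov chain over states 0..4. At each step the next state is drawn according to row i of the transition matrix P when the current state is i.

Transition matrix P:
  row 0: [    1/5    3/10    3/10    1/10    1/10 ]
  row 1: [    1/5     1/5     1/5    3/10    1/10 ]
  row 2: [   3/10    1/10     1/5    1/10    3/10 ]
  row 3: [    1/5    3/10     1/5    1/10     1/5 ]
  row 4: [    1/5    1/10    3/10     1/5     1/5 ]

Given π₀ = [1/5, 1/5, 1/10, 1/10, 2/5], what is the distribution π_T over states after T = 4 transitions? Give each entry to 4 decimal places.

π = [0.2241, 0.1959, 0.2405, 0.1572, 0.1822]

t=0: π = [0.2000, 0.2000, 0.1000, 0.1000, 0.4000]
t=1: π = [0.2100, 0.1800, 0.2600, 0.1800, 0.1700]
t=2: π = [0.2260, 0.1960, 0.2380, 0.1530, 0.1870]
t=3: π = [0.2238, 0.1954, 0.2413, 0.1579, 0.1816]
t=4: π = [0.2241, 0.1959, 0.2405, 0.1572, 0.1822]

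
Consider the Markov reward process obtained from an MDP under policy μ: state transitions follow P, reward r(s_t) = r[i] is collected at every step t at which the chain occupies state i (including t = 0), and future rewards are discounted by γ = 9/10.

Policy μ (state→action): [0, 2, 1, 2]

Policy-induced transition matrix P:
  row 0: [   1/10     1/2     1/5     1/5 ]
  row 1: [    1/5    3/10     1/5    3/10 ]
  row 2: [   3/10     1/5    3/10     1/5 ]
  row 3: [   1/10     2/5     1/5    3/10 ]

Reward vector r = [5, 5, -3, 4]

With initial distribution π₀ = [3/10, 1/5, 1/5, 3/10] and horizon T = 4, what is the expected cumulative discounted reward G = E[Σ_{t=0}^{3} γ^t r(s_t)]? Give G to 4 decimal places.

G = 10.3500

t=0: π = [0.3000, 0.2000, 0.2000, 0.3000], E[r] = 3.1000, γ^t·E[r] = 3.100000, running G = 3.100000
t=1: π = [0.1600, 0.3700, 0.2200, 0.2500], E[r] = 2.9900, γ^t·E[r] = 2.691000, running G = 5.791000
t=2: π = [0.1810, 0.3350, 0.2220, 0.2620], E[r] = 2.9620, γ^t·E[r] = 2.399220, running G = 8.190220
t=3: π = [0.1779, 0.3402, 0.2222, 0.2597], E[r] = 2.9627, γ^t·E[r] = 2.159808, running G = 10.350028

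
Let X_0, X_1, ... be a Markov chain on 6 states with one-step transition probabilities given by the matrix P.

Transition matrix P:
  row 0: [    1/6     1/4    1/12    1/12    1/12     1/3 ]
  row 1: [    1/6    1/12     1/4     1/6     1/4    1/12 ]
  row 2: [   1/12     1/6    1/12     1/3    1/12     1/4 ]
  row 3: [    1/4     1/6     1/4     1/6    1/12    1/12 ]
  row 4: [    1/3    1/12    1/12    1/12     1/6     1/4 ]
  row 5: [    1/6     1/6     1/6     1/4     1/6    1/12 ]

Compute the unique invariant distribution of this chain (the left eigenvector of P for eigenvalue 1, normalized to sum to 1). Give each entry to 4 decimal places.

π = [0.1915, 0.1581, 0.1547, 0.1801, 0.1360, 0.1796]

Balance equations π_j = Σ_i π_i·P[i][j]:
  π_0 = 1/6·π_0 + 1/6·π_1 + 1/12·π_2 + 1/4·π_3 + 1/3·π_4 + 1/6·π_5
  π_1 = 1/4·π_0 + 1/12·π_1 + 1/6·π_2 + 1/6·π_3 + 1/12·π_4 + 1/6·π_5
  π_2 = 1/12·π_0 + 1/4·π_1 + 1/12·π_2 + 1/4·π_3 + 1/12·π_4 + 1/6·π_5
  π_3 = 1/12·π_0 + 1/6·π_1 + 1/3·π_2 + 1/6·π_3 + 1/12·π_4 + 1/4·π_5
  π_4 = 1/12·π_0 + 1/4·π_1 + 1/12·π_2 + 1/12·π_3 + 1/6·π_4 + 1/6·π_5
  normalize: π_0 + π_1 + π_2 + π_3 + π_4 + π_5 = 1
Solving the linear system gives exactly π = [15074/78735, 12449/78735, 8119/52490, 1891/10498, 3569/26245, 14144/78735].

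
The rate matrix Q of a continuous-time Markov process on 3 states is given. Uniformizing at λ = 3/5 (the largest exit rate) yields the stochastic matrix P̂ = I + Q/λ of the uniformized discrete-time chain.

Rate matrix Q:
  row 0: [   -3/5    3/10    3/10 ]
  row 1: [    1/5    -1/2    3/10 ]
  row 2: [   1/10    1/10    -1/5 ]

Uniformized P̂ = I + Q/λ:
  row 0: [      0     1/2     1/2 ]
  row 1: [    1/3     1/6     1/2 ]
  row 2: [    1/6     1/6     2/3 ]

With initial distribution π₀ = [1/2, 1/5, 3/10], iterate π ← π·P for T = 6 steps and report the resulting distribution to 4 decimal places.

t=0: π = [0.5000, 0.2000, 0.3000]
t=1: π = [0.1167, 0.3333, 0.5500]
t=2: π = [0.2028, 0.2056, 0.5917]
t=3: π = [0.1671, 0.2343, 0.5986]
t=4: π = [0.1779, 0.2224, 0.5998]
t=5: π = [0.1741, 0.2260, 0.6000]
t=6: π = [0.1753, 0.2247, 0.6000]

π = [0.1753, 0.2247, 0.6000]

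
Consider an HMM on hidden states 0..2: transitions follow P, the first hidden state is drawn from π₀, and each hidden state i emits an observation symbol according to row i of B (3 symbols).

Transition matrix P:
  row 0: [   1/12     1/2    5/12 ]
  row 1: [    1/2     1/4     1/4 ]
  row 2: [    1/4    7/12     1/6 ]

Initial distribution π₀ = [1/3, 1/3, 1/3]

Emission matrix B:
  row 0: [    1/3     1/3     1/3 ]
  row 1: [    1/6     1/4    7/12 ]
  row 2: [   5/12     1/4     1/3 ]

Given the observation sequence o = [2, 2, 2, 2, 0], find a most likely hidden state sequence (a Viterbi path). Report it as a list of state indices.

path = [2, 1, 0, 1, 0]

t=0: δ = [1.111e-01, 1.944e-01, 1.111e-01]  (obs o_0=2)
t=1: δ = [3.241e-02, 3.781e-02, 1.620e-02]  ψ = [1, 2, 1]  (obs o_1=2)
t=2: δ = [6.301e-03, 9.452e-03, 4.501e-03]  ψ = [1, 0, 0]  (obs o_2=2)
t=3: δ = [1.575e-03, 1.838e-03, 8.752e-04]  ψ = [1, 0, 0]  (obs o_3=2)
t=4: δ = [3.063e-04, 1.313e-04, 2.735e-04]  ψ = [1, 0, 0]  (obs o_4=0)
backtrack: best end state = 0; path = [2, 1, 0, 1, 0]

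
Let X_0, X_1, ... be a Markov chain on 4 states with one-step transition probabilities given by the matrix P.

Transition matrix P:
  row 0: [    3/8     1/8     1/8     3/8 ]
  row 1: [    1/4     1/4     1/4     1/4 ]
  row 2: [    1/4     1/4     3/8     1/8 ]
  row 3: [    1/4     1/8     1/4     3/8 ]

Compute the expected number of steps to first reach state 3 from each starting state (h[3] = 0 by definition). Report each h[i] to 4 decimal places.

First-step conditioning: h[3] = 0; for i ≠ 3, h[i] = 1 + Σ_k P[i][k]·h[k].
  h[0] = 1 + 3/8·h[0] + 1/8·h[1] + 1/8·h[2]
  h[1] = 1 + 1/4·h[0] + 1/4·h[1] + 1/4·h[2]
  h[2] = 1 + 1/4·h[0] + 1/4·h[1] + 3/8·h[2]
Solving the 3×3 linear system over states ≠ 3 gives exactly h = [82/25, 98/25, 112/25, 0] (h[3] = 0 is the target).

h = [3.2800, 3.9200, 4.4800, 0.0000]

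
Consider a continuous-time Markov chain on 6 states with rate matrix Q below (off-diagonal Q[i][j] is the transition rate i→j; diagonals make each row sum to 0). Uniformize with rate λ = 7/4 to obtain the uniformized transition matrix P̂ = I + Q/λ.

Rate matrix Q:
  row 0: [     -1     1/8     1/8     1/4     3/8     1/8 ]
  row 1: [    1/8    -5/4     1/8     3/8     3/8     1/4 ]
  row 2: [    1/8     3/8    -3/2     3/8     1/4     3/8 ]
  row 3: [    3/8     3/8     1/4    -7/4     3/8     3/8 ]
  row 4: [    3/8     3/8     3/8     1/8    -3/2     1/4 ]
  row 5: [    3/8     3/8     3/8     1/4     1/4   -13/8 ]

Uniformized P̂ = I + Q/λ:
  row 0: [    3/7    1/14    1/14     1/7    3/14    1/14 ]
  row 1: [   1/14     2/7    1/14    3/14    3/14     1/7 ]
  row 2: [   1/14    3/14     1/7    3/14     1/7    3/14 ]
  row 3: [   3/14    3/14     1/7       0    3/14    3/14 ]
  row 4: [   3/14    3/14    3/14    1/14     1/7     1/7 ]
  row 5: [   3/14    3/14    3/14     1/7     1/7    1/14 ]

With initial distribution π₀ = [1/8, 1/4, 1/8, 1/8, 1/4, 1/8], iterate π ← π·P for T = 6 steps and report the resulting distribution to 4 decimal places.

π = [0.2118, 0.1982, 0.1364, 0.1346, 0.1818, 0.1373]

t=0: π = [0.1250, 0.2500, 0.1250, 0.1250, 0.2500, 0.1250]
t=1: π = [0.1875, 0.2143, 0.1429, 0.1339, 0.1786, 0.1429]
t=2: π = [0.2034, 0.2028, 0.1371, 0.1365, 0.1811, 0.1390]
t=3: π = [0.2093, 0.1997, 0.1367, 0.1347, 0.1816, 0.1379]
t=4: π = [0.2111, 0.1986, 0.1365, 0.1347, 0.1817, 0.1374]
t=5: π = [0.2116, 0.1983, 0.1364, 0.1346, 0.1817, 0.1373]
t=6: π = [0.2118, 0.1982, 0.1364, 0.1346, 0.1818, 0.1373]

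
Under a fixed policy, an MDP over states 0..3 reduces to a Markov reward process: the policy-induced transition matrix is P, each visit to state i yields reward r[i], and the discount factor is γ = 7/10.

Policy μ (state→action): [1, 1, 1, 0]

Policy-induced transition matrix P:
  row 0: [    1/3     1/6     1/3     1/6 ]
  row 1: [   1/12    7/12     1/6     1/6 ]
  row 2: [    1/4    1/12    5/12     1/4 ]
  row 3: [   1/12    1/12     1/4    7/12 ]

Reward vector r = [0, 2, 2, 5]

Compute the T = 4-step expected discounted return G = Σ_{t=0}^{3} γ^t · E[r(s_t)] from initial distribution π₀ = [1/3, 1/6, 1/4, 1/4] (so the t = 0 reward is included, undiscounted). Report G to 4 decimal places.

t=0: π = [0.3333, 0.1667, 0.2500, 0.2500], E[r] = 2.0833, γ^t·E[r] = 2.083333, running G = 2.083333
t=1: π = [0.2083, 0.1944, 0.3056, 0.2917], E[r] = 2.4583, γ^t·E[r] = 1.720833, running G = 3.804167
t=2: π = [0.1863, 0.1979, 0.3021, 0.3137], E[r] = 2.5683, γ^t·E[r] = 1.258461, running G = 5.062627
t=3: π = [0.1803, 0.1978, 0.2994, 0.3225], E[r] = 2.6071, γ^t·E[r] = 0.894222, running G = 5.956849

G = 5.9568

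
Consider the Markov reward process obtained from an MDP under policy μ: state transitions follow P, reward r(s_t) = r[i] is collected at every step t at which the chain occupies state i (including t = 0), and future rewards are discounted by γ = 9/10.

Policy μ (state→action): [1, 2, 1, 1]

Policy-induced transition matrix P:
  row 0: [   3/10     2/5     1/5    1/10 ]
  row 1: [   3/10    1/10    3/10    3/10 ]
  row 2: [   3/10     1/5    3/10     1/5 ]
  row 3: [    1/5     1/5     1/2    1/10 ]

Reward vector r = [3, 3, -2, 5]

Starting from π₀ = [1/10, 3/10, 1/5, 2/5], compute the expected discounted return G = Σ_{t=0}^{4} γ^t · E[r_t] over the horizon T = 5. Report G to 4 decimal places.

t=0: π = [0.1000, 0.3000, 0.2000, 0.4000], E[r] = 2.8000, γ^t·E[r] = 2.800000, running G = 2.800000
t=1: π = [0.2600, 0.1900, 0.3700, 0.1800], E[r] = 1.5100, γ^t·E[r] = 1.359000, running G = 4.159000
t=2: π = [0.2820, 0.2330, 0.3100, 0.1750], E[r] = 1.8000, γ^t·E[r] = 1.458000, running G = 5.617000
t=3: π = [0.2825, 0.2331, 0.3068, 0.1776], E[r] = 1.8212, γ^t·E[r] = 1.327655, running G = 6.944655
t=4: π = [0.2822, 0.2332, 0.3073, 0.1773], E[r] = 1.8183, γ^t·E[r] = 1.192954, running G = 8.137609

G = 8.1376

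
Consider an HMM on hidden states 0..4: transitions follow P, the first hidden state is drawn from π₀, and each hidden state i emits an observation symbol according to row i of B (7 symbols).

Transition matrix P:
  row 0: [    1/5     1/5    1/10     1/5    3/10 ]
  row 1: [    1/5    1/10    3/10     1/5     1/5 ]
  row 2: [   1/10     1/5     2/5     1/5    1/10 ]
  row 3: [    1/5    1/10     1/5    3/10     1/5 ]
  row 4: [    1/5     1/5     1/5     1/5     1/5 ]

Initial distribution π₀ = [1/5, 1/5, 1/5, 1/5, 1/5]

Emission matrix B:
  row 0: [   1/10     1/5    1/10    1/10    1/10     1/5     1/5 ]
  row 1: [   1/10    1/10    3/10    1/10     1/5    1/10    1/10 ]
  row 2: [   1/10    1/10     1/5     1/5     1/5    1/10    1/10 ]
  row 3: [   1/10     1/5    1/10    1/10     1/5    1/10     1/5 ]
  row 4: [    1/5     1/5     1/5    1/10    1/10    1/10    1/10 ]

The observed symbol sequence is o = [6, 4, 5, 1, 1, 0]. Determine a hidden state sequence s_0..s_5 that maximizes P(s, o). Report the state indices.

t=0: δ = [4.000e-02, 2.000e-02, 2.000e-02, 4.000e-02, 2.000e-02]  (obs o_0=6)
t=1: δ = [8.000e-04, 1.600e-03, 1.600e-03, 2.400e-03, 1.200e-03]  ψ = [0, 0, 2, 3, 0]  (obs o_1=4)
t=2: δ = [9.600e-05, 3.200e-05, 6.400e-05, 7.200e-05, 4.800e-05]  ψ = [3, 2, 2, 3, 3]  (obs o_2=5)
t=3: δ = [3.840e-06, 1.920e-06, 2.560e-06, 4.320e-06, 5.760e-06]  ψ = [0, 0, 2, 3, 0]  (obs o_3=1)
t=4: δ = [2.304e-07, 1.152e-07, 1.152e-07, 2.592e-07, 2.304e-07]  ψ = [4, 4, 4, 3, 0]  (obs o_4=1)
t=5: δ = [5.184e-09, 4.608e-09, 5.184e-09, 7.776e-09, 1.382e-08]  ψ = [3, 0, 3, 3, 0]  (obs o_5=0)
backtrack: best end state = 4; path = [3, 3, 0, 4, 0, 4]

path = [3, 3, 0, 4, 0, 4]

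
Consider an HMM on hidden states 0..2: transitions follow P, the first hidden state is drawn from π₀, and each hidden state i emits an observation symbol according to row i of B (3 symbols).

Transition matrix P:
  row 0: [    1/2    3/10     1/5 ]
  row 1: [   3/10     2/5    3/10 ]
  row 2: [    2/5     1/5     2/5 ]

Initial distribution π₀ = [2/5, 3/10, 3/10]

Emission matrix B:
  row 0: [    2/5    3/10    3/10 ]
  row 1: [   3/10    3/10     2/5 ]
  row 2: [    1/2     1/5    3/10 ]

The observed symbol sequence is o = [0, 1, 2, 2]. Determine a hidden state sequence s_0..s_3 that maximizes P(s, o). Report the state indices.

path = [0, 0, 0, 0]

t=0: δ = [1.600e-01, 9.000e-02, 1.500e-01]  (obs o_0=0)
t=1: δ = [2.400e-02, 1.440e-02, 1.200e-02]  ψ = [0, 0, 2]  (obs o_1=1)
t=2: δ = [3.600e-03, 2.880e-03, 1.440e-03]  ψ = [0, 0, 0]  (obs o_2=2)
t=3: δ = [5.400e-04, 4.608e-04, 2.592e-04]  ψ = [0, 1, 1]  (obs o_3=2)
backtrack: best end state = 0; path = [0, 0, 0, 0]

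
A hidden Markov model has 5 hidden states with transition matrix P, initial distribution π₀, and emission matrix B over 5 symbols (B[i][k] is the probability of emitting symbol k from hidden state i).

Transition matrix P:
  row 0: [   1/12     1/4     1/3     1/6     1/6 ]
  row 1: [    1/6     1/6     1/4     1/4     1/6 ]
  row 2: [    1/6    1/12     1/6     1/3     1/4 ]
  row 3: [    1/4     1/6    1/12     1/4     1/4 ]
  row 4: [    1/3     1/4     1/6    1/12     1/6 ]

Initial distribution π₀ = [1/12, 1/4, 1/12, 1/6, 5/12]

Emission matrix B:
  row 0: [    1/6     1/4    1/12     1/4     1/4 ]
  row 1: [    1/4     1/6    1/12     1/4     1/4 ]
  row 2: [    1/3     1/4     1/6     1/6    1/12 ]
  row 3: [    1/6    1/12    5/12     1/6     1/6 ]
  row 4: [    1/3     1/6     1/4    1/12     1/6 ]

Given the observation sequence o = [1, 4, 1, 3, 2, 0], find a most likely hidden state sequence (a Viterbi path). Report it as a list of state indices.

t=0: δ = [2.083e-02, 4.167e-02, 2.083e-02, 1.389e-02, 6.944e-02]  (obs o_0=1)
t=1: δ = [5.787e-03, 4.340e-03, 9.645e-04, 1.736e-03, 1.929e-03]  ψ = [4, 4, 4, 1, 4]  (obs o_1=4)
t=2: δ = [1.808e-04, 2.411e-04, 4.823e-04, 9.042e-05, 1.608e-04]  ψ = [1, 0, 0, 1, 0]  (obs o_2=1)
t=3: δ = [2.009e-05, 1.130e-05, 1.340e-05, 2.679e-05, 1.005e-05]  ψ = [2, 0, 2, 2, 2]  (obs o_3=3)
t=4: δ = [5.582e-07, 4.186e-07, 1.116e-06, 2.791e-06, 1.674e-06]  ψ = [3, 0, 0, 3, 3]  (obs o_4=2)
t=5: δ = [1.163e-07, 1.163e-07, 9.303e-08, 1.163e-07, 2.326e-07]  ψ = [3, 3, 4, 3, 3]  (obs o_5=0)
backtrack: best end state = 4; path = [4, 0, 2, 3, 3, 4]

path = [4, 0, 2, 3, 3, 4]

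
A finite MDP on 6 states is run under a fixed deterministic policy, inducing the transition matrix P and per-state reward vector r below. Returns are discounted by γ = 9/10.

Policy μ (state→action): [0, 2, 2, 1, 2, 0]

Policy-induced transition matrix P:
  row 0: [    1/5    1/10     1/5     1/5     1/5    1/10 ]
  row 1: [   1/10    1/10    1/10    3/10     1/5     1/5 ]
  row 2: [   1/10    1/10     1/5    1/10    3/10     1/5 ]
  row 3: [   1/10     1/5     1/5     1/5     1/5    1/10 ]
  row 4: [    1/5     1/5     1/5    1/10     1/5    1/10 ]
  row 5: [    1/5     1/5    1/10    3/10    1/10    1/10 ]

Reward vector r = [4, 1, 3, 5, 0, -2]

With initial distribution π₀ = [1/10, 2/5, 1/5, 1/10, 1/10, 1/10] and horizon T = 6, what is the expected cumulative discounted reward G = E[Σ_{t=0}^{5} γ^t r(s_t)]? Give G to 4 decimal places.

t=0: π = [0.1000, 0.4000, 0.2000, 0.1000, 0.1000, 0.1000], E[r] = 1.7000, γ^t·E[r] = 1.700000, running G = 1.700000
t=1: π = [0.1300, 0.1300, 0.1500, 0.2200, 0.2100, 0.1600], E[r] = 1.8800, γ^t·E[r] = 1.692000, running G = 3.392000
t=2: π = [0.1500, 0.1590, 0.1710, 0.1930, 0.1990, 0.1280], E[r] = 1.9810, γ^t·E[r] = 1.604610, running G = 4.996610
t=3: π = [0.1477, 0.1520, 0.1713, 0.1917, 0.2043, 0.1330], E[r] = 1.9492, γ^t·E[r] = 1.420967, running G = 6.417577
t=4: π = [0.1485, 0.1529, 0.1715, 0.1909, 0.2038, 0.1323], E[r] = 1.9514, γ^t·E[r] = 1.280340, running G = 7.697917
t=5: π = [0.1485, 0.1527, 0.1715, 0.1910, 0.2039, 0.1324], E[r] = 1.9511, γ^t·E[r] = 1.152090, running G = 8.850007

G = 8.8500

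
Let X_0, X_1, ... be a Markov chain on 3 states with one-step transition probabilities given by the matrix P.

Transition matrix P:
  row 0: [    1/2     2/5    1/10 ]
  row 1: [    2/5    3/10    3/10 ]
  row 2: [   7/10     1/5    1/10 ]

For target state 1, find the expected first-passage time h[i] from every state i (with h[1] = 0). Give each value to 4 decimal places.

h = [2.6316, 0.0000, 3.1579]

First-step conditioning: h[1] = 0; for i ≠ 1, h[i] = 1 + Σ_k P[i][k]·h[k].
  h[0] = 1 + 1/2·h[0] + 1/10·h[2]
  h[2] = 1 + 7/10·h[0] + 1/10·h[2]
Solving the 2×2 linear system over states ≠ 1 gives exactly h = [50/19, 0, 60/19] (h[1] = 0 is the target).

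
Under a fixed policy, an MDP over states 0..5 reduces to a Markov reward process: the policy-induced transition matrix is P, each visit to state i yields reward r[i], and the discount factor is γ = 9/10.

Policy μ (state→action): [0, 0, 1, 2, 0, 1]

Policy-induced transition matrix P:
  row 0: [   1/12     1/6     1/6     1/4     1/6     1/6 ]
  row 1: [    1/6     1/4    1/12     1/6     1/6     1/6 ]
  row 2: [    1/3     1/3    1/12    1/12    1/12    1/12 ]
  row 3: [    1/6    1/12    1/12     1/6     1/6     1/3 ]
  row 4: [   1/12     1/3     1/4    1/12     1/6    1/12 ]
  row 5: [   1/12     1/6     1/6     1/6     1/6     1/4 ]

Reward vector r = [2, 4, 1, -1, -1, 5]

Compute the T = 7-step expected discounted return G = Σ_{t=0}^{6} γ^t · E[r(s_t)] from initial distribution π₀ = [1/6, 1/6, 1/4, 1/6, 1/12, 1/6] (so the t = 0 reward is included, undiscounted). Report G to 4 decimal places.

t=0: π = [0.1667, 0.1667, 0.2500, 0.1667, 0.0833, 0.1667], E[r] = 1.8333, γ^t·E[r] = 1.833333, running G = 1.833333
t=1: π = [0.1736, 0.2222, 0.1250, 0.1528, 0.1458, 0.1806], E[r] = 1.9653, γ^t·E[r] = 1.768750, running G = 3.602083
t=2: π = [0.1458, 0.2176, 0.1372, 0.1586, 0.1563, 0.1846], E[r] = 1.9074, γ^t·E[r] = 1.545000, running G = 5.147083
t=3: π = [0.1490, 0.2205, 0.1369, 0.1544, 0.1552, 0.1840], E[r] = 1.9273, γ^t·E[r] = 1.405020, running G = 6.552103
t=4: π = [0.1488, 0.2209, 0.1370, 0.1547, 0.1553, 0.1834], E[r] = 1.9250, γ^t·E[r] = 1.262965, running G = 7.815067
t=5: π = [0.1489, 0.2209, 0.1369, 0.1547, 0.1553, 0.1834], E[r] = 1.9251, γ^t·E[r] = 1.136765, running G = 8.951832
t=6: π = [0.1489, 0.2209, 0.1369, 0.1547, 0.1553, 0.1834], E[r] = 1.9251, γ^t·E[r] = 1.023053, running G = 9.974885

G = 9.9749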